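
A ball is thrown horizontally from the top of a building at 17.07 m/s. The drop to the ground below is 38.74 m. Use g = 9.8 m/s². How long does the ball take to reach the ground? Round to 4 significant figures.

The horizontal speed doesn't affect the fall. With v_y0 = 0, h = ½ g t².
t = √(2 × 38.74 / 9.8) = √7.9061 = 2.812 s.

2.812 s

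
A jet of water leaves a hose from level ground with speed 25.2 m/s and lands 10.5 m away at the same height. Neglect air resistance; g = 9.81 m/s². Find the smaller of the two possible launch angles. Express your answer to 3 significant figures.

4.67°

Level-ground range: R = v₀² sin(2θ)/g ⇒ sin 2θ = R g / v₀² = 10.5×9.81/25.2² = 0.1622.
2θ = arcsin(0.1622) = 9.335° or 180° − 9.335° = 170.665°.
So θ = 4.67° or θ = 85.3°.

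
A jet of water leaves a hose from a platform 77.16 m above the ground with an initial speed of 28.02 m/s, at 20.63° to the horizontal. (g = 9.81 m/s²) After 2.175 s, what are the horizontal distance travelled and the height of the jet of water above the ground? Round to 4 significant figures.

x = 57.04 m, y = 75.43 m

v_x = 28.02 cos 20.63° = 26.223 m/s; v_y0 = 28.02 sin 20.63° = 9.8723 m/s.
x = v_x t = 26.223 × 2.175 = 57.04 m.
y = 77.16 + v_y0 t − ½ g t² = 75.43 m.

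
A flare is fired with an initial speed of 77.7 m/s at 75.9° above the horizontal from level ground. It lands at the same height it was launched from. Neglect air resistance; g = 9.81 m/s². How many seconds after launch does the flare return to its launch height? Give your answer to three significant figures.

15.4 s

Vertical component: v_y = 77.7 sin 75.9° = 75.36 m/s.
For a projectile landing at launch height, time of flight is t = 2 v_y / g = 2 × 75.36 / 9.81 = 15.4 s.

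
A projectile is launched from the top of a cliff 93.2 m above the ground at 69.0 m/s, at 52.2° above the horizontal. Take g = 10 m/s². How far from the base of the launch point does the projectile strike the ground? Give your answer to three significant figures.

525 m

Components: v_x = 69.0 cos 52.2° = 42.29 m/s, v_y = 69.0 sin 52.2° = 54.52 m/s.
Vertical: 0 = 93.2 + 54.52 t − ½(10) t² ⇒ 5.000 t² − 54.52 t − 93.2 = 0.
t = [54.52 + √(2972 + 1864)] / 10.00 = 12.41 s.
Horizontal: R = v_x · t = 42.29 × 12.41 = 525 m.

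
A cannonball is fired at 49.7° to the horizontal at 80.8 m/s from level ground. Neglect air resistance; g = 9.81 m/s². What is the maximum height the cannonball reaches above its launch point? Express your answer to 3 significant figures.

Vertical component of launch velocity: v_y = 80.8 sin 49.7° = 61.62 m/s.
At the highest point the vertical velocity is zero, so v_y² = 2 g h_max.
h_max = (61.62)² / (2 × 9.81) = 3797 / 19.62 = 194 m.

194 m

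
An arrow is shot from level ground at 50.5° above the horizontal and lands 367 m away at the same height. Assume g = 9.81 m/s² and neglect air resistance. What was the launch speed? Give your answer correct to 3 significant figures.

60.6 m/s

On level ground, R = v₀² sin(2θ) / g, so v₀ = √(R g / sin 2θ).
sin(2 × 50.5°) = 0.9816.
v₀ = √(367 × 9.81 / 0.9816) = √3668 = 60.6 m/s.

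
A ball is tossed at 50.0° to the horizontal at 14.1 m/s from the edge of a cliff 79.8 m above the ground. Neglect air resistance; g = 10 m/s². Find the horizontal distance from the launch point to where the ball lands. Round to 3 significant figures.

47.3 m

Components: v_x = 14.1 cos 50.0° = 9.063 m/s, v_y = 14.1 sin 50.0° = 10.80 m/s.
Vertical: 0 = 79.8 + 10.80 t − ½(10) t² ⇒ 5.000 t² − 10.80 t − 79.8 = 0.
t = [10.80 + √(116.6 + 1596)] / 10.00 = 5.218 s.
Horizontal: R = v_x · t = 9.063 × 5.218 = 47.3 m.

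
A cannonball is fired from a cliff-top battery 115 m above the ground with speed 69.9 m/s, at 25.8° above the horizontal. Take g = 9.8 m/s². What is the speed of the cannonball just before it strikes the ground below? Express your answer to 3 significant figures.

v_x = 69.9 cos 25.8° = 62.93 m/s is unchanged throughout.
For the vertical component, v_y² = v_y0² + 2 g h = (30.42)² + 2×9.8×115 = 3179, so |v_y| = 56.38 m/s.
Impact speed = √(v_x² + v_y²) = √(3960 + 3179) = 84.5 m/s.

84.5 m/s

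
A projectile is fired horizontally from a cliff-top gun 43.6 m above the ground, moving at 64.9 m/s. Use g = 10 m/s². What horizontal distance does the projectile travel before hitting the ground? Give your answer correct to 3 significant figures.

192 m

Initial vertical velocity is zero, so the fall time comes from h = ½ g t²: t = √(2 × 43.6 / 10) = 2.953 s.
Horizontal motion is uniform at 64.9 m/s, so x = 64.9 × 2.953 = 192 m.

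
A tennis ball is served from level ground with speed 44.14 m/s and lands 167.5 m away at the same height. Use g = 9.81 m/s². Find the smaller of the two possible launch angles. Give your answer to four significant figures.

Level-ground range: R = v₀² sin(2θ)/g ⇒ sin 2θ = R g / v₀² = 167.5×9.81/44.14² = 0.8434.
2θ = arcsin(0.8434) = 57.501° or 180° − 57.501° = 122.499°.
So θ = 28.75° or θ = 61.25°.

28.75°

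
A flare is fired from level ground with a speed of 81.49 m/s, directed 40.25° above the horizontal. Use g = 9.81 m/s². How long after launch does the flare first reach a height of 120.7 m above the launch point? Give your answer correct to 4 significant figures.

v_y0 = 81.49 sin 40.25° = 52.653 m/s.
Set y = v_y0 t − ½ g t² = 120.7: 4.905 t² − 52.653 t + 120.7 = 0.
t = [52.653 ± √(2772.3 − 2368.1)] / 9.81 = (52.653 ± 20.105) / 9.81, giving t = 3.318 s or t = 7.417 s.
The flare is on the way up at the first time, so t = 3.318 s.

3.318 s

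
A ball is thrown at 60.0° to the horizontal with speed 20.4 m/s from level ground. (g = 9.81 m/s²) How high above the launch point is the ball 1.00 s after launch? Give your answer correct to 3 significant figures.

12.8 m

v_y0 = 20.4 sin 60.0° = 17.67 m/s.
y(t) = v_y0 t − ½ g t² = 17.67×1.00 − 4.905×1.00² = 12.8 m.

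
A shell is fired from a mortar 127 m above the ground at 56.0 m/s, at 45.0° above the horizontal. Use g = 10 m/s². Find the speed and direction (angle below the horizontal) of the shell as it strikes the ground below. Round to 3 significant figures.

v_x = 56.0 cos 45.0° = 39.60 m/s (constant).
|v_y| at impact = √((39.60)² + 2×10×127) = 64.09 m/s.
Speed = √(39.60² + 64.09²) = 75.3 m/s; angle = arctan(64.09/39.60) = 58.3° below horizontal.

75.3 m/s at 58.3° below the horizontal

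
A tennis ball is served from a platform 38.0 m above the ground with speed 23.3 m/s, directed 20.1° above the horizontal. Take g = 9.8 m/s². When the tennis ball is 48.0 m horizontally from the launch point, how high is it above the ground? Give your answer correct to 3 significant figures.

32.0 m

v_x = 23.3 cos 20.1° = 21.88 m/s, v_y0 = 23.3 sin 20.1° = 8.007 m/s.
Time to reach x = 48.0 m: t = x / v_x = 48.0 / 21.88 = 2.194 s.
y = 38.0 + v_y0 t − ½ g t² = 38.0 + 8.007×2.194 − 4.900×2.194² = 32.0 m.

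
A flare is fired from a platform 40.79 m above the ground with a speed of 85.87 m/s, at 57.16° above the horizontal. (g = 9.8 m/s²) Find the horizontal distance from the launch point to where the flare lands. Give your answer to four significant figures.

Components: v_x = 85.87 cos 57.16° = 46.567 m/s, v_y = 85.87 sin 57.16° = 72.147 m/s.
Vertical: 0 = 40.79 + 72.147 t − ½(9.8) t² ⇒ 4.900 t² − 72.147 t − 40.79 = 0.
t = [72.147 + √(5205.2 + 799.48)] / 9.800 = 15.269 s.
Horizontal: R = v_x · t = 46.567 × 15.269 = 711.0 m.

711.0 m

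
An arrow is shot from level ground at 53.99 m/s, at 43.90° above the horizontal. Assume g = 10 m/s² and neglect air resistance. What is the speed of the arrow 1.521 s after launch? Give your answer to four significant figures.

44.80 m/s

v_x = 53.99 cos 43.90° = 38.903 m/s (constant).
v_y(t) = 53.99 sin 43.90° − g t = 37.437 − 10 × 1.521 = 22.227 m/s.
Speed = √(v_x² + v_y²) = √(1513.4 + 494.04) = 44.80 m/s.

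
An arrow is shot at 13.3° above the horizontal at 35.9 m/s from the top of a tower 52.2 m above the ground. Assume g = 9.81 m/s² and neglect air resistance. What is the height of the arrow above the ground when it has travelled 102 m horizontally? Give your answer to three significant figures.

v_x = 35.9 cos 13.3° = 34.94 m/s, v_y0 = 35.9 sin 13.3° = 8.259 m/s.
Time to reach x = 102 m: t = x / v_x = 102 / 34.94 = 2.919 s.
y = 52.2 + v_y0 t − ½ g t² = 52.2 + 8.259×2.919 − 4.905×2.919² = 34.5 m.

34.5 m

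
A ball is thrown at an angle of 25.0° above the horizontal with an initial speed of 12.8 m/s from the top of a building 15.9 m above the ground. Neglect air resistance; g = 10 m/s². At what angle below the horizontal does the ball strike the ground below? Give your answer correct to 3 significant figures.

v_x = 12.8 cos 25.0° = 11.60 m/s.
At impact |v_y| = √(v_y0² + 2 g h) = √(5.410² + 2×10×15.9) = 18.64 m/s.
Angle below horizontal = arctan(|v_y| / v_x) = arctan(18.64 / 11.60) = 58.1°.

58.1°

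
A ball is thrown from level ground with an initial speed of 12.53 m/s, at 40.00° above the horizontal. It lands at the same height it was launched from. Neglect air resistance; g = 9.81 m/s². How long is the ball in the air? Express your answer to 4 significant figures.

1.642 s

Vertical component: v_y = 12.53 sin 40.00° = 8.0541 m/s.
For a projectile landing at launch height, time of flight is t = 2 v_y / g = 2 × 8.0541 / 9.81 = 1.642 s.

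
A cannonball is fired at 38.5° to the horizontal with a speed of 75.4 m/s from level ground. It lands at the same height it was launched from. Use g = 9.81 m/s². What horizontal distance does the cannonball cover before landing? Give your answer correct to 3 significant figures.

565 m

Components: v_x = 75.4 cos 38.5° = 59.01 m/s, v_y = 75.4 sin 38.5° = 46.94 m/s.
Time of flight (same landing height): t = 2 v_y / g = 2 × 46.94 / 9.81 = 9.570 s.
Range: R = v_x · t = 59.01 × 9.570 = 565 m.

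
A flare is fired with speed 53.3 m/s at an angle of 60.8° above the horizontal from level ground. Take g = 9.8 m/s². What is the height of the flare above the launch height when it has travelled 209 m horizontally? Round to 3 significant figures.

57.4 m

v_x = 53.3 cos 60.8° = 26.00 m/s, v_y0 = 53.3 sin 60.8° = 46.53 m/s.
Time to reach x = 209 m: t = x / v_x = 209 / 26.00 = 8.038 s.
y = v_y0 t − ½ g t² = 46.53×8.038 − 4.900×8.038² = 57.4 m.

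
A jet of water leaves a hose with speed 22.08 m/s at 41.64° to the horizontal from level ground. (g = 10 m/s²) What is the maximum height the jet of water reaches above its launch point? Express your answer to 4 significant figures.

Vertical component of launch velocity: v_y = 22.08 sin 41.64° = 14.671 m/s.
At the highest point the vertical velocity is zero, so v_y² = 2 g h_max.
h_max = (14.671)² / (2 × 10) = 215.24 / 20.00 = 10.76 m.

10.76 m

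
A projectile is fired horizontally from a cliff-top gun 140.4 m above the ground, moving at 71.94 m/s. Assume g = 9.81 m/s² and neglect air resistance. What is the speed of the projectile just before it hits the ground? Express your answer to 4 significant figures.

89.05 m/s

Fall time: t = √(2 × 140.4 / 9.81) = 5.3501 s.
At impact: v_x = 71.94 m/s (unchanged), v_y = g t = 9.81 × 5.3501 = 52.484 m/s.
Speed = √(v_x² + v_y²) = √(5175.4 + 2754.6) = 89.05 m/s.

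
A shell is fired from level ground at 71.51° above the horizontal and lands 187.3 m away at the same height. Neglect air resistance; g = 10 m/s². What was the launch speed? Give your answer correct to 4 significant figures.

On level ground, R = v₀² sin(2θ) / g, so v₀ = √(R g / sin 2θ).
sin(2 × 71.51°) = 0.6015.
v₀ = √(187.3 × 10 / 0.6015) = √3113.9 = 55.80 m/s.

55.80 m/s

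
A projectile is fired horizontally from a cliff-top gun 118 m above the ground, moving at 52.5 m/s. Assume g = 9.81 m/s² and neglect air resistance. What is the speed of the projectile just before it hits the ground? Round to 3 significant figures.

Fall time: t = √(2 × 118 / 9.81) = 4.905 s.
At impact: v_x = 52.5 m/s (unchanged), v_y = g t = 9.81 × 4.905 = 48.12 m/s.
Speed = √(v_x² + v_y²) = √(2756 + 2316) = 71.2 m/s.

71.2 m/s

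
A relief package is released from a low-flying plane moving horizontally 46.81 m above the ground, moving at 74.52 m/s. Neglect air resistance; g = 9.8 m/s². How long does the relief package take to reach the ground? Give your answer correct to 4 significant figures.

3.091 s

The horizontal speed doesn't affect the fall. With v_y0 = 0, h = ½ g t².
t = √(2 × 46.81 / 9.8) = √9.5531 = 3.091 s.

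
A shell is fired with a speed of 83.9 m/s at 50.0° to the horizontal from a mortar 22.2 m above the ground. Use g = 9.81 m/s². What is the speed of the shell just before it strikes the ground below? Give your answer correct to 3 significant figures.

86.5 m/s

v_x = 83.9 cos 50.0° = 53.93 m/s is unchanged throughout.
For the vertical component, v_y² = v_y0² + 2 g h = (64.27)² + 2×9.81×22.2 = 4566, so |v_y| = 67.57 m/s.
Impact speed = √(v_x² + v_y²) = √(2908 + 4566) = 86.5 m/s.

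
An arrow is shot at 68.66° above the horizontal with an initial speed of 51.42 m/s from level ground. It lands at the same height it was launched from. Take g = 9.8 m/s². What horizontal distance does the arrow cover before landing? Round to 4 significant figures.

For level ground, R = v₀² sin(2θ) / g.
sin(2 × 68.66°) = sin 137.32° = 0.6779.
R = (51.42)² × 0.6779 / 9.8 = 182.9 m.

182.9 m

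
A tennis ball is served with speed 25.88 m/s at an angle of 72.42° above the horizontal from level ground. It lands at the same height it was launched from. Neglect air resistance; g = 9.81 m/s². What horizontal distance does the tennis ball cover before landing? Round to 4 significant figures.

39.32 m

For level ground, R = v₀² sin(2θ) / g.
sin(2 × 72.42°) = sin 144.84° = 0.5759.
R = (25.88)² × 0.5759 / 9.81 = 39.32 m.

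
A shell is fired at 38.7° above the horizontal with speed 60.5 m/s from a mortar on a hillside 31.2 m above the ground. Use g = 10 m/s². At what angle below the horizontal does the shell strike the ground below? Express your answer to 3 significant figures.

43.8°

v_x = 60.5 cos 38.7° = 47.22 m/s.
At impact |v_y| = √(v_y0² + 2 g h) = √(37.83² + 2×10×31.2) = 45.33 m/s.
Angle below horizontal = arctan(|v_y| / v_x) = arctan(45.33 / 47.22) = 43.8°.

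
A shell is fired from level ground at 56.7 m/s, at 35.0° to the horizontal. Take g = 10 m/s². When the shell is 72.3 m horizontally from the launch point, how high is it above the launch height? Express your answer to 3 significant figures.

38.5 m

v_x = 56.7 cos 35.0° = 46.45 m/s, v_y0 = 56.7 sin 35.0° = 32.52 m/s.
Time to reach x = 72.3 m: t = x / v_x = 72.3 / 46.45 = 1.557 s.
y = v_y0 t − ½ g t² = 32.52×1.557 − 5.000×1.557² = 38.5 m.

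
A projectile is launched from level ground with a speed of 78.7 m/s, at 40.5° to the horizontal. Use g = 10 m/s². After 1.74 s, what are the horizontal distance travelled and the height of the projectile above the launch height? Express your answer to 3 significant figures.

x = 104 m, y = 73.8 m

v_x = 78.7 cos 40.5° = 59.84 m/s; v_y0 = 78.7 sin 40.5° = 51.11 m/s.
x = v_x t = 59.84 × 1.74 = 104 m.
y = v_y0 t − ½ g t² = 51.11×1.74 − 5.000×1.74² = 73.8 m.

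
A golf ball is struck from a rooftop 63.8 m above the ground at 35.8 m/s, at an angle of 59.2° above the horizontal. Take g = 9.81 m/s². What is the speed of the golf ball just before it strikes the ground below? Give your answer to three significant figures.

v_x = 35.8 cos 59.2° = 18.33 m/s is unchanged throughout.
For the vertical component, v_y² = v_y0² + 2 g h = (30.75)² + 2×9.81×63.8 = 2197, so |v_y| = 46.87 m/s.
Impact speed = √(v_x² + v_y²) = √(336.0 + 2197) = 50.3 m/s.

50.3 m/s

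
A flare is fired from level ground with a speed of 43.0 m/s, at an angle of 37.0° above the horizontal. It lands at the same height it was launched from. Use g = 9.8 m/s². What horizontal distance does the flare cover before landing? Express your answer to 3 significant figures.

For level ground, R = v₀² sin(2θ) / g.
sin(2 × 37.0°) = sin 74.00° = 0.9613.
R = (43.0)² × 0.9613 / 9.8 = 181 m.

181 m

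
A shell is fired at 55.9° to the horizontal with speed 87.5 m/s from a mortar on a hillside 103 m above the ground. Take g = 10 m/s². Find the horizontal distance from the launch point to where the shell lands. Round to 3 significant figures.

775 m

Components: v_x = 87.5 cos 55.9° = 49.06 m/s, v_y = 87.5 sin 55.9° = 72.46 m/s.
Vertical: 0 = 103 + 72.46 t − ½(10) t² ⇒ 5.000 t² − 72.46 t − 103 = 0.
t = [72.46 + √(5250 + 2060)] / 10.00 = 15.80 s.
Horizontal: R = v_x · t = 49.06 × 15.80 = 775 m.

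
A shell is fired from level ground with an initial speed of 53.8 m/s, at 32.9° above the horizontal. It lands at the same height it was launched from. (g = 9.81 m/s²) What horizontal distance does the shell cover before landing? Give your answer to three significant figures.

269 m

Components: v_x = 53.8 cos 32.9° = 45.17 m/s, v_y = 53.8 sin 32.9° = 29.22 m/s.
Time of flight (same landing height): t = 2 v_y / g = 2 × 29.22 / 9.81 = 5.957 s.
Range: R = v_x · t = 45.17 × 5.957 = 269 m.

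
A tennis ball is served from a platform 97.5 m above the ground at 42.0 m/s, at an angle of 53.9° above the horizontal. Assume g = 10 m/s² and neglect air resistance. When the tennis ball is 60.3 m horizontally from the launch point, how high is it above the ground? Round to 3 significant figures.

v_x = 42.0 cos 53.9° = 24.75 m/s, v_y0 = 42.0 sin 53.9° = 33.94 m/s.
Time to reach x = 60.3 m: t = x / v_x = 60.3 / 24.75 = 2.436 s.
y = 97.5 + v_y0 t − ½ g t² = 97.5 + 33.94×2.436 − 5.000×2.436² = 151 m.

151 m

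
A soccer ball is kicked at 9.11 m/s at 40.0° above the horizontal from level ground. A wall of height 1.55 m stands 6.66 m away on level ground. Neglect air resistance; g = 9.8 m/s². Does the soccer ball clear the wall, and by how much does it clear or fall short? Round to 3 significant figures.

v_x = 9.11 cos 40.0° = 6.979 m/s; v_y0 = 9.11 sin 40.0° = 5.856 m/s.
Time to reach the wall: t = 6.66 / 6.979 = 0.9543 s.
Height at that point: y = 5.856×0.9543 − 4.900×0.9543² = 1.126 m.
That is 1.55 − 1.126 = 0.424 m below the top of the wall, so the soccer ball does not clear it.

No — it falls 0.424 m short of clearing the wall.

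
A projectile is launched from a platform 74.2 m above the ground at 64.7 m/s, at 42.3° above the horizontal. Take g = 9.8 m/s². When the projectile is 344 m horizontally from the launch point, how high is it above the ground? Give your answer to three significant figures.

134 m

v_x = 64.7 cos 42.3° = 47.85 m/s, v_y0 = 64.7 sin 42.3° = 43.54 m/s.
Time to reach x = 344 m: t = x / v_x = 344 / 47.85 = 7.189 s.
y = 74.2 + v_y0 t − ½ g t² = 74.2 + 43.54×7.189 − 4.900×7.189² = 134 m.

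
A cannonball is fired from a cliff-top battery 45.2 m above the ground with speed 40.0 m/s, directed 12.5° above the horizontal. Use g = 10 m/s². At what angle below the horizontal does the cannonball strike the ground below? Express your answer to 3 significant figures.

v_x = 40.0 cos 12.5° = 39.05 m/s.
At impact |v_y| = √(v_y0² + 2 g h) = √(8.658² + 2×10×45.2) = 31.29 m/s.
Angle below horizontal = arctan(|v_y| / v_x) = arctan(31.29 / 39.05) = 38.7°.

38.7°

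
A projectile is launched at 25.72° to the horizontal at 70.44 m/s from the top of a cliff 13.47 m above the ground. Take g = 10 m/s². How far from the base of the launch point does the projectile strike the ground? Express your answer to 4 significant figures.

Components: v_x = 70.44 cos 25.72° = 63.461 m/s, v_y = 70.44 sin 25.72° = 30.569 m/s.
Vertical: 0 = 13.47 + 30.569 t − ½(10) t² ⇒ 5.000 t² − 30.569 t − 13.47 = 0.
t = [30.569 + √(934.46 + 269.40)] / 10.00 = 6.5266 s.
Horizontal: R = v_x · t = 63.461 × 6.5266 = 414.2 m.

414.2 m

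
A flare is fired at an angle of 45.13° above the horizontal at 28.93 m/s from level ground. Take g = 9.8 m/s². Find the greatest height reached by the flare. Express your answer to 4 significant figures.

Vertical component of launch velocity: v_y = 28.93 sin 45.13° = 20.503 m/s.
At the highest point the vertical velocity is zero, so v_y² = 2 g h_max.
h_max = (20.503)² / (2 × 9.8) = 420.37 / 19.60 = 21.45 m.

21.45 m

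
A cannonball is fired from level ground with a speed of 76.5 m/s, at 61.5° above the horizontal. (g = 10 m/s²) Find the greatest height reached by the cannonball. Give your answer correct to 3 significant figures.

226 m

Vertical component of launch velocity: v_y = 76.5 sin 61.5° = 67.23 m/s.
At the highest point the vertical velocity is zero, so v_y² = 2 g h_max.
h_max = (67.23)² / (2 × 10) = 4520 / 20.00 = 226 m.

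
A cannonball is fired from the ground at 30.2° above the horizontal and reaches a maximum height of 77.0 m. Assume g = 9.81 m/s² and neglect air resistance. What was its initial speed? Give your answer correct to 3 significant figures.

77.3 m/s

At maximum height v_y = 0, so (v₀ sin θ)² = 2 g H.
v₀ sin 30.2° = √(2 × 9.81 × 77.0) = 38.87 m/s.
v₀ = 38.87 / sin 30.2° = 38.87 / 0.5030 = 77.3 m/s.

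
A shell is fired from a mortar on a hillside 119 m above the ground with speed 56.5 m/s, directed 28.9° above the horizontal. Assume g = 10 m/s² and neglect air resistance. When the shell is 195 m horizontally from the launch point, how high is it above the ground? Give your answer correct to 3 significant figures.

v_x = 56.5 cos 28.9° = 49.46 m/s, v_y0 = 56.5 sin 28.9° = 27.31 m/s.
Time to reach x = 195 m: t = x / v_x = 195 / 49.46 = 3.943 s.
y = 119 + v_y0 t − ½ g t² = 119 + 27.31×3.943 − 5.000×3.943² = 149 m.

149 m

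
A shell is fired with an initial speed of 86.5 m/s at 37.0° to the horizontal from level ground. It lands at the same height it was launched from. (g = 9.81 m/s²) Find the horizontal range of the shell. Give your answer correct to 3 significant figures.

For level ground, R = v₀² sin(2θ) / g.
sin(2 × 37.0°) = sin 74.00° = 0.9613.
R = (86.5)² × 0.9613 / 9.81 = 733 m.

733 m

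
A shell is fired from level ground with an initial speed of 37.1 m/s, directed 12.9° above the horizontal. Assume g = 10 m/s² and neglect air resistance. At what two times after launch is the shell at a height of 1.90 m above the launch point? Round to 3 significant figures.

0.275 s and 1.38 s

v_y0 = 37.1 sin 12.9° = 8.283 m/s.
Set y = v_y0 t − ½ g t² = 1.90: 5.000 t² − 8.283 t + 1.90 = 0.
t = [8.283 ± √(68.61 − 38.00)] / 10 = (8.283 ± 5.533) / 10, giving t = 0.275 s or t = 1.38 s.
So the shell is at 1.90 m at t = 0.275 s (rising) and t = 1.38 s (falling).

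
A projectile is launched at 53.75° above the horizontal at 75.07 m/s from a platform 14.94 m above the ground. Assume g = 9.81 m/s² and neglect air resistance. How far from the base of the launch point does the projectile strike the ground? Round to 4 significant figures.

Components: v_x = 75.07 cos 53.75° = 44.390 m/s, v_y = 75.07 sin 53.75° = 60.540 m/s.
Vertical: 0 = 14.94 + 60.540 t − ½(9.81) t² ⇒ 4.905 t² − 60.540 t − 14.94 = 0.
t = [60.540 + √(3665.1 + 293.12)] / 9.810 = 12.585 s.
Horizontal: R = v_x · t = 44.390 × 12.585 = 558.6 m.

558.6 m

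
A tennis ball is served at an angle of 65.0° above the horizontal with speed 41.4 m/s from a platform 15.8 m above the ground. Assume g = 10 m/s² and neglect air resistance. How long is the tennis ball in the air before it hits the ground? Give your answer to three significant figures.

7.90 s

Vertical component: v_y = 41.4 sin 65.0° = 37.52 m/s.
Taking up as positive with launch at y = 15.8 m, landing at y = 0: 0 = 15.8 + 37.52 t − ½(10) t².
Solving 5.000 t² − 37.52 t − 15.8 = 0 gives t = [37.52 + √(37.52² + 4·5.000·15.8)] / 10.00 = 7.90 s.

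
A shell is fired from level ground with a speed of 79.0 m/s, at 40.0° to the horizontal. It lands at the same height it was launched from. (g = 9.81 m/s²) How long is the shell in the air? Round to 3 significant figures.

Vertical component: v_y = 79.0 sin 40.0° = 50.78 m/s.
For a projectile landing at launch height, time of flight is t = 2 v_y / g = 2 × 50.78 / 9.81 = 10.4 s.

10.4 s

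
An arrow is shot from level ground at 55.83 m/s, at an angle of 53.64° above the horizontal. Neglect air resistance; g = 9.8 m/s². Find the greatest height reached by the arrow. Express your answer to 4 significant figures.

Vertical component of launch velocity: v_y = 55.83 sin 53.64° = 44.960 m/s.
At the highest point the vertical velocity is zero, so v_y² = 2 g h_max.
h_max = (44.960)² / (2 × 9.8) = 2021.4 / 19.60 = 103.1 m.

103.1 m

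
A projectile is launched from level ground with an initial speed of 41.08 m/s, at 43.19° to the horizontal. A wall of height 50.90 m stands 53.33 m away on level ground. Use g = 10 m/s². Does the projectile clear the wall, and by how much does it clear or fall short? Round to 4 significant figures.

v_x = 41.08 cos 43.19° = 29.951 m/s; v_y0 = 41.08 sin 43.19° = 28.116 m/s.
Time to reach the wall: t = 53.33 / 29.951 = 1.7806 s.
Height at that point: y = 28.116×1.7806 − 5.000×1.7806² = 34.211 m.
That is 50.90 − 34.211 = 16.69 m below the top of the wall, so the projectile does not clear it.

No — it falls 16.69 m short of clearing the wall.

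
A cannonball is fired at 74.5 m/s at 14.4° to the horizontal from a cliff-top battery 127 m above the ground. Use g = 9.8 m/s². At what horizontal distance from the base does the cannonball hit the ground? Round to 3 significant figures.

Components: v_x = 74.5 cos 14.4° = 72.16 m/s, v_y = 74.5 sin 14.4° = 18.53 m/s.
Vertical: 0 = 127 + 18.53 t − ½(9.8) t² ⇒ 4.900 t² − 18.53 t − 127 = 0.
t = [18.53 + √(343.4 + 2489)] / 9.800 = 7.321 s.
Horizontal: R = v_x · t = 72.16 × 7.321 = 528 m.

528 m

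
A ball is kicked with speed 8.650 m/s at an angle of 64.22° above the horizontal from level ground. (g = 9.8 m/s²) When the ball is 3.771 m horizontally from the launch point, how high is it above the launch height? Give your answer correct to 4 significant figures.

2.884 m

v_x = 8.650 cos 64.22° = 3.7620 m/s, v_y0 = 8.650 sin 64.22° = 7.7891 m/s.
Time to reach x = 3.771 m: t = x / v_x = 3.771 / 3.7620 = 1.0024 s.
y = v_y0 t − ½ g t² = 7.7891×1.0024 − 4.900×1.0024² = 2.884 m.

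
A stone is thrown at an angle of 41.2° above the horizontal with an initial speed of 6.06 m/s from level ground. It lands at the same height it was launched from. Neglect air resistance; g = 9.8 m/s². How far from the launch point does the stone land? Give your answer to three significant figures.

For level ground, R = v₀² sin(2θ) / g.
sin(2 × 41.2°) = sin 82.40° = 0.9912.
R = (6.06)² × 0.9912 / 9.8 = 3.71 m.

3.71 m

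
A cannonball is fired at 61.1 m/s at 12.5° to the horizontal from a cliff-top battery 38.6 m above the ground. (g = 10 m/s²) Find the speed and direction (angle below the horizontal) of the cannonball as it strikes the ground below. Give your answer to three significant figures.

67.1 m/s at 27.3° below the horizontal

v_x = 61.1 cos 12.5° = 59.65 m/s (constant).
|v_y| at impact = √((13.22)² + 2×10×38.6) = 30.77 m/s.
Speed = √(59.65² + 30.77²) = 67.1 m/s; angle = arctan(30.77/59.65) = 27.3° below horizontal.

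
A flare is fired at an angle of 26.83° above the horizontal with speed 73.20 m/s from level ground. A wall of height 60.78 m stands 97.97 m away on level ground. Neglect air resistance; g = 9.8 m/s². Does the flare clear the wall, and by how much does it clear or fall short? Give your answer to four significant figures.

No — it falls 22.25 m short of clearing the wall.

v_x = 73.20 cos 26.83° = 65.320 m/s; v_y0 = 73.20 sin 26.83° = 33.038 m/s.
Time to reach the wall: t = 97.97 / 65.320 = 1.4998 s.
Height at that point: y = 33.038×1.4998 − 4.900×1.4998² = 38.528 m.
That is 60.78 − 38.528 = 22.25 m below the top of the wall, so the flare does not clear it.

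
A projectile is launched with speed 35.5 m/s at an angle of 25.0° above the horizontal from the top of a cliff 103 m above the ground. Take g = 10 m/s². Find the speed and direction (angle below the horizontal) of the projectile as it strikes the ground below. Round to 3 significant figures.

v_x = 35.5 cos 25.0° = 32.17 m/s (constant).
|v_y| at impact = √((15.00)² + 2×10×103) = 47.80 m/s.
Speed = √(32.17² + 47.80²) = 57.6 m/s; angle = arctan(47.80/32.17) = 56.1° below horizontal.

57.6 m/s at 56.1° below the horizontal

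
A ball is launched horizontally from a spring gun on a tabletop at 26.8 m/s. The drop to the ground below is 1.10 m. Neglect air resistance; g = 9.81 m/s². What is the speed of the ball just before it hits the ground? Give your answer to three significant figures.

Fall time: t = √(2 × 1.10 / 9.81) = 0.4736 s.
At impact: v_x = 26.8 m/s (unchanged), v_y = g t = 9.81 × 0.4736 = 4.646 m/s.
Speed = √(v_x² + v_y²) = √(718.2 + 21.59) = 27.2 m/s.

27.2 m/s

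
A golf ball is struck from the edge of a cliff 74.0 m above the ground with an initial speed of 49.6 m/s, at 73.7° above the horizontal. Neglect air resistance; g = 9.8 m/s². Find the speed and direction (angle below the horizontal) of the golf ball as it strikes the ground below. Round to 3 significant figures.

62.5 m/s at 77.1° below the horizontal

v_x = 49.6 cos 73.7° = 13.92 m/s (constant).
|v_y| at impact = √((47.61)² + 2×9.8×74.0) = 60.97 m/s.
Speed = √(13.92² + 60.97²) = 62.5 m/s; angle = arctan(60.97/13.92) = 77.1° below horizontal.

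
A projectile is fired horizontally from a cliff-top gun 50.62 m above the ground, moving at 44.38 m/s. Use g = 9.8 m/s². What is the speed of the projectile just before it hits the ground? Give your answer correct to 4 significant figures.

Fall time: t = √(2 × 50.62 / 9.8) = 3.2141 s.
At impact: v_x = 44.38 m/s (unchanged), v_y = g t = 9.8 × 3.2141 = 31.498 m/s.
Speed = √(v_x² + v_y²) = √(1969.6 + 992.12) = 54.42 m/s.

54.42 m/s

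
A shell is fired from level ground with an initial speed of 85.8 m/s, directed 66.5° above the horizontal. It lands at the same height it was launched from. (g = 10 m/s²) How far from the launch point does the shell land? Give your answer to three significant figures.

Components: v_x = 85.8 cos 66.5° = 34.21 m/s, v_y = 85.8 sin 66.5° = 78.68 m/s.
Time of flight (same landing height): t = 2 v_y / g = 2 × 78.68 / 10 = 15.74 s.
Range: R = v_x · t = 34.21 × 15.74 = 538 m.

538 m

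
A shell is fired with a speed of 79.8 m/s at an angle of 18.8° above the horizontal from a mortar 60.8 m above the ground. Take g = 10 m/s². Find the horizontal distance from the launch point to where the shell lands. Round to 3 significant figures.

522 m

Components: v_x = 79.8 cos 18.8° = 75.54 m/s, v_y = 79.8 sin 18.8° = 25.72 m/s.
Vertical: 0 = 60.8 + 25.72 t − ½(10) t² ⇒ 5.000 t² − 25.72 t − 60.8 = 0.
t = [25.72 + √(661.5 + 1216)] / 10.00 = 6.905 s.
Horizontal: R = v_x · t = 75.54 × 6.905 = 522 m.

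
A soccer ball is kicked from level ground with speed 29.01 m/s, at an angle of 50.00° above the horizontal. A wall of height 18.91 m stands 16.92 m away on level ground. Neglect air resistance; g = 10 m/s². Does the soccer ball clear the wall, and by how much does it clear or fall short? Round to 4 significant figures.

v_x = 29.01 cos 50.00° = 18.647 m/s; v_y0 = 29.01 sin 50.00° = 22.223 m/s.
Time to reach the wall: t = 16.92 / 18.647 = 0.90738 s.
Height at that point: y = 22.223×0.90738 − 5.000×0.90738² = 16.048 m.
That is 18.91 − 16.048 = 2.862 m below the top of the wall, so the soccer ball does not clear it.

No — it falls 2.862 m short of clearing the wall.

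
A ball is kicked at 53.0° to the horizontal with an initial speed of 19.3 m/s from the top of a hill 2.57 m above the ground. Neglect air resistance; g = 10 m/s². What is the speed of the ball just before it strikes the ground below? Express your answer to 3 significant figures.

v_x = 19.3 cos 53.0° = 11.62 m/s is unchanged throughout.
For the vertical component, v_y² = v_y0² + 2 g h = (15.41)² + 2×10×2.57 = 288.9, so |v_y| = 17.00 m/s.
Impact speed = √(v_x² + v_y²) = √(135.0 + 288.9) = 20.6 m/s.

20.6 m/s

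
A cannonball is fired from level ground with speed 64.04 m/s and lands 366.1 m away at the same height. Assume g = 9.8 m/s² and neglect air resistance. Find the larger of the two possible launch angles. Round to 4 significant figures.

Level-ground range: R = v₀² sin(2θ)/g ⇒ sin 2θ = R g / v₀² = 366.1×9.8/64.04² = 0.8748.
2θ = arcsin(0.8748) = 61.021° or 180° − 61.021° = 118.979°.
So θ = 30.51° or θ = 59.49°.

59.49°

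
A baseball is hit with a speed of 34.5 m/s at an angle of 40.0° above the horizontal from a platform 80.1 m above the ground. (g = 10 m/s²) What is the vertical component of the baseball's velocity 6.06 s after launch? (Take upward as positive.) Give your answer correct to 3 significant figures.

Initial vertical component: v_y0 = 34.5 sin 40.0° = 22.18 m/s.
v_y(t) = v_y0 − g t = 22.18 − 10 × 6.06 = -38.4 m/s.

-38.4 m/s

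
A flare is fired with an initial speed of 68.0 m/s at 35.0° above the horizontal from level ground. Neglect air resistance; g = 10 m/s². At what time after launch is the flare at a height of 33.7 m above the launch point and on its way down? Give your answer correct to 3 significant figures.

v_y0 = 68.0 sin 35.0° = 39.00 m/s.
Set y = v_y0 t − ½ g t² = 33.7: 5.000 t² − 39.00 t + 33.7 = 0.
t = [39.00 ± √(1521 − 674.0)] / 10 = (39.00 ± 29.10) / 10, giving t = 0.990 s or t = 6.81 s.
On the way down corresponds to the larger root: t = 6.81 s.

6.81 s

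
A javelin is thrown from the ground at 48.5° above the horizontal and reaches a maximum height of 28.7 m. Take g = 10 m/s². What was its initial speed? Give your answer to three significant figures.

At maximum height v_y = 0, so (v₀ sin θ)² = 2 g H.
v₀ sin 48.5° = √(2 × 10 × 28.7) = 23.96 m/s.
v₀ = 23.96 / sin 48.5° = 23.96 / 0.7490 = 32.0 m/s.

32.0 m/s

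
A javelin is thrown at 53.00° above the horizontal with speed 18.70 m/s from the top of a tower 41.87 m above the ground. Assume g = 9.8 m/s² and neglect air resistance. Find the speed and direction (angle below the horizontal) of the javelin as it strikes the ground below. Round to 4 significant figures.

34.21 m/s at 70.79° below the horizontal

v_x = 18.70 cos 53.00° = 11.254 m/s (constant).
|v_y| at impact = √((14.934)² + 2×9.8×41.87) = 32.306 m/s.
Speed = √(11.254² + 32.306²) = 34.21 m/s; angle = arctan(32.306/11.254) = 70.79° below horizontal.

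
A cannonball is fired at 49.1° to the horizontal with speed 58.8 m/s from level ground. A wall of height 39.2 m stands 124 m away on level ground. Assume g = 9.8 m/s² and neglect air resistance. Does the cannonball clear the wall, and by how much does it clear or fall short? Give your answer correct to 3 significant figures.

Yes — it clears the wall by 53.1 m.

v_x = 58.8 cos 49.1° = 38.50 m/s; v_y0 = 58.8 sin 49.1° = 44.44 m/s.
Time to reach the wall: t = 124 / 38.50 = 3.221 s.
Height at that point: y = 44.44×3.221 − 4.900×3.221² = 92.30 m.
That is 92.30 − 39.2 = 53.1 m above the top of the wall, so the cannonball clears it.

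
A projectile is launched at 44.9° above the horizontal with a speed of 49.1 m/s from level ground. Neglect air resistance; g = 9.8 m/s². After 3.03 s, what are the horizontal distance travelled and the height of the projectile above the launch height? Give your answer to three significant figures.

v_x = 49.1 cos 44.9° = 34.78 m/s; v_y0 = 49.1 sin 44.9° = 34.66 m/s.
x = v_x t = 34.78 × 3.03 = 105 m.
y = v_y0 t − ½ g t² = 34.66×3.03 − 4.900×3.03² = 60.0 m.

x = 105 m, y = 60.0 m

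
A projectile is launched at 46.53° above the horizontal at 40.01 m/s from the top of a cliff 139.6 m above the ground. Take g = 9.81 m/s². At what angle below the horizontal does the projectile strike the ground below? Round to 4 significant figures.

v_x = 40.01 cos 46.53° = 27.526 m/s.
At impact |v_y| = √(v_y0² + 2 g h) = √(29.037² + 2×9.81×139.6) = 59.851 m/s.
Angle below horizontal = arctan(|v_y| / v_x) = arctan(59.851 / 27.526) = 65.30°.

65.30°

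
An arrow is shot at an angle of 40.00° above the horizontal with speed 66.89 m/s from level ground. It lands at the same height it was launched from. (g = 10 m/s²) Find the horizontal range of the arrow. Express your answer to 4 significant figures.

440.6 m

Components: v_x = 66.89 cos 40.00° = 51.241 m/s, v_y = 66.89 sin 40.00° = 42.996 m/s.
Time of flight (same landing height): t = 2 v_y / g = 2 × 42.996 / 10 = 8.5992 s.
Range: R = v_x · t = 51.241 × 8.5992 = 440.6 m.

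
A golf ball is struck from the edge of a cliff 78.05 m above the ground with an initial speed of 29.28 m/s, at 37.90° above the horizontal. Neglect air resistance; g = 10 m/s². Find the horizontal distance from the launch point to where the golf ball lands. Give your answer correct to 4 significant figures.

Components: v_x = 29.28 cos 37.90° = 23.104 m/s, v_y = 29.28 sin 37.90° = 17.986 m/s.
Vertical: 0 = 78.05 + 17.986 t − ½(10) t² ⇒ 5.000 t² − 17.986 t − 78.05 = 0.
t = [17.986 + √(323.50 + 1561.0)] / 10.00 = 6.1397 s.
Horizontal: R = v_x · t = 23.104 × 6.1397 = 141.9 m.

141.9 m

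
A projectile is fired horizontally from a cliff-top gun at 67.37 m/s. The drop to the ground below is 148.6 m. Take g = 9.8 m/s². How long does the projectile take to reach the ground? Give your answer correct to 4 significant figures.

5.507 s

The horizontal speed doesn't affect the fall. With v_y0 = 0, h = ½ g t².
t = √(2 × 148.6 / 9.8) = √30.327 = 5.507 s.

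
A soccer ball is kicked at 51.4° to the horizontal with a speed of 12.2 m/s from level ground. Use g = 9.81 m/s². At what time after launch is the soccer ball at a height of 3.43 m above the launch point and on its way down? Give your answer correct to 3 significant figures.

v_y0 = 12.2 sin 51.4° = 9.535 m/s.
Set y = v_y0 t − ½ g t² = 3.43: 4.905 t² − 9.535 t + 3.43 = 0.
t = [9.535 ± √(90.92 − 67.30)] / 9.81 = (9.535 ± 4.860) / 9.81, giving t = 0.477 s or t = 1.47 s.
On the way down corresponds to the larger root: t = 1.47 s.

1.47 s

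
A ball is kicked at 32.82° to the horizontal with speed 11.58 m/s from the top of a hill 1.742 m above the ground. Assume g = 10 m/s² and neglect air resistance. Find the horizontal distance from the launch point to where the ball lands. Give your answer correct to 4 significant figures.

Components: v_x = 11.58 cos 32.82° = 9.7316 m/s, v_y = 11.58 sin 32.82° = 6.2764 m/s.
Vertical: 0 = 1.742 + 6.2764 t − ½(10) t² ⇒ 5.000 t² − 6.2764 t − 1.742 = 0.
t = [6.2764 + √(39.393 + 34.840)] / 10.00 = 1.4892 s.
Horizontal: R = v_x · t = 9.7316 × 1.4892 = 14.49 m.

14.49 m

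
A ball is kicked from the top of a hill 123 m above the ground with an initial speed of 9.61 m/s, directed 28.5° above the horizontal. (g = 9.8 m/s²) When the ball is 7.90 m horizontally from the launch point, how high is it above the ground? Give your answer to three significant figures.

v_x = 9.61 cos 28.5° = 8.445 m/s, v_y0 = 9.61 sin 28.5° = 4.585 m/s.
Time to reach x = 7.90 m: t = x / v_x = 7.90 / 8.445 = 0.9355 s.
y = 123 + v_y0 t − ½ g t² = 123 + 4.585×0.9355 − 4.900×0.9355² = 123 m.

123 m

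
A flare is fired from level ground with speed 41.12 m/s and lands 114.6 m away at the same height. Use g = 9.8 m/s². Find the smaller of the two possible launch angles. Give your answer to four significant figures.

20.81°

Level-ground range: R = v₀² sin(2θ)/g ⇒ sin 2θ = R g / v₀² = 114.6×9.8/41.12² = 0.6642.
2θ = arcsin(0.6642) = 41.621° or 180° − 41.621° = 138.379°.
So θ = 20.81° or θ = 69.19°.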